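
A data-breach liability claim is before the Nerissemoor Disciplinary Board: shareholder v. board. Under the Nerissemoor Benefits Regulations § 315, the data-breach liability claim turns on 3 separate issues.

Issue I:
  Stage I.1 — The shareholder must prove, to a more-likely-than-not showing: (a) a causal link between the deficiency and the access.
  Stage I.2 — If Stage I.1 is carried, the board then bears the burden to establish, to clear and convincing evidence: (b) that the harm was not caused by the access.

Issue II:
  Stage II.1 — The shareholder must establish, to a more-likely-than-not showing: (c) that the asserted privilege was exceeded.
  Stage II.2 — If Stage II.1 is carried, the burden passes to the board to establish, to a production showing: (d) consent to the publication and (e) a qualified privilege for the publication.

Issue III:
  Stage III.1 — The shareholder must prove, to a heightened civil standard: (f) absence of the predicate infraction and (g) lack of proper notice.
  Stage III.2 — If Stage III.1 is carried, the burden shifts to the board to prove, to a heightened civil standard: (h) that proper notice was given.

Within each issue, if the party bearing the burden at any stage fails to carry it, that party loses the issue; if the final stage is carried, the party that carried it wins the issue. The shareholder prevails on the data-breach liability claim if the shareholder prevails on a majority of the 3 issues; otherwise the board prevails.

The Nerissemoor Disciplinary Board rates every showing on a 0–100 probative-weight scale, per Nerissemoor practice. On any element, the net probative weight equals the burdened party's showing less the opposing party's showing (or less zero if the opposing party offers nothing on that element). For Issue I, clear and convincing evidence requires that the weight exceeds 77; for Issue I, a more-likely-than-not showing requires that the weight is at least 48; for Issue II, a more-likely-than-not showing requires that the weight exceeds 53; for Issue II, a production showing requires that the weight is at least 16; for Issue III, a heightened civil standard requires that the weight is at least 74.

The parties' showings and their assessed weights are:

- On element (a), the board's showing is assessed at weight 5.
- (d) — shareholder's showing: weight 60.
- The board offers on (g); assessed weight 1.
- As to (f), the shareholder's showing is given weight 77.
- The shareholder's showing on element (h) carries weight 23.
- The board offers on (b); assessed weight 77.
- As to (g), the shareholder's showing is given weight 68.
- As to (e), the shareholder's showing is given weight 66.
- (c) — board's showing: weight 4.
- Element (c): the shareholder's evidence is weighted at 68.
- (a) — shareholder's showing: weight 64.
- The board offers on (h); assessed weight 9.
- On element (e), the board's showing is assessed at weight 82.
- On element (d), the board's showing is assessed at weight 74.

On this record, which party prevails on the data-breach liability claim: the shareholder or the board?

— Issue I —
Stage I.1 (shareholder, a more-likely-than-not showing, weight is at least 48): (a) net 64−5=59 ≥ 48 — meets.
  All elements met. The burden passes to the board.
Stage I.2 (board, clear and convincing evidence, weight exceeds 77): (b) 77 ≤ 77 — fails.
  Stage I.2 not carried; the board fails its burden.
The shareholder prevails on this issue.
— Issue II —
At Stage II.1 the shareholder must meet a more-likely-than-not showing (weight exceeds 53): on (c) the weight is 68 less the opposing 4 gives net 64, which does exceed 53, so (c) meets the standard.
  The shareholder carries Stage II.1; the board now bears the burden.
At Stage II.2 the board must meet a production showing (weight is at least 16): on (d) the weight is 74 less the opposing 60 gives net 14, which does not reach 16, so (d) does not meet the standard; on (e) the weight is 82 less the opposing 66 gives net 16, which does reach 16, so (e) meets the standard.
  The board does not carry Stage II.2.
The shareholder prevails on this issue.
— Issue III —
Stage III.1 — burden on shareholder; standard: a heightened civil standard (weight is at least 74).
    (f): 77 ≥ 74 [met]
    (g): 68 − 1 = 67 < 74 [not met]
  Not every element is met, so the shareholder fails to carry Stage III.1.
The analysis ends at Stage III.1; the board prevails on this issue.
Per-issue: Issue I → shareholder; Issue II → shareholder; Issue III → board. The shareholder must prevail on a majority of issues; overall, the shareholder prevails.

shareholder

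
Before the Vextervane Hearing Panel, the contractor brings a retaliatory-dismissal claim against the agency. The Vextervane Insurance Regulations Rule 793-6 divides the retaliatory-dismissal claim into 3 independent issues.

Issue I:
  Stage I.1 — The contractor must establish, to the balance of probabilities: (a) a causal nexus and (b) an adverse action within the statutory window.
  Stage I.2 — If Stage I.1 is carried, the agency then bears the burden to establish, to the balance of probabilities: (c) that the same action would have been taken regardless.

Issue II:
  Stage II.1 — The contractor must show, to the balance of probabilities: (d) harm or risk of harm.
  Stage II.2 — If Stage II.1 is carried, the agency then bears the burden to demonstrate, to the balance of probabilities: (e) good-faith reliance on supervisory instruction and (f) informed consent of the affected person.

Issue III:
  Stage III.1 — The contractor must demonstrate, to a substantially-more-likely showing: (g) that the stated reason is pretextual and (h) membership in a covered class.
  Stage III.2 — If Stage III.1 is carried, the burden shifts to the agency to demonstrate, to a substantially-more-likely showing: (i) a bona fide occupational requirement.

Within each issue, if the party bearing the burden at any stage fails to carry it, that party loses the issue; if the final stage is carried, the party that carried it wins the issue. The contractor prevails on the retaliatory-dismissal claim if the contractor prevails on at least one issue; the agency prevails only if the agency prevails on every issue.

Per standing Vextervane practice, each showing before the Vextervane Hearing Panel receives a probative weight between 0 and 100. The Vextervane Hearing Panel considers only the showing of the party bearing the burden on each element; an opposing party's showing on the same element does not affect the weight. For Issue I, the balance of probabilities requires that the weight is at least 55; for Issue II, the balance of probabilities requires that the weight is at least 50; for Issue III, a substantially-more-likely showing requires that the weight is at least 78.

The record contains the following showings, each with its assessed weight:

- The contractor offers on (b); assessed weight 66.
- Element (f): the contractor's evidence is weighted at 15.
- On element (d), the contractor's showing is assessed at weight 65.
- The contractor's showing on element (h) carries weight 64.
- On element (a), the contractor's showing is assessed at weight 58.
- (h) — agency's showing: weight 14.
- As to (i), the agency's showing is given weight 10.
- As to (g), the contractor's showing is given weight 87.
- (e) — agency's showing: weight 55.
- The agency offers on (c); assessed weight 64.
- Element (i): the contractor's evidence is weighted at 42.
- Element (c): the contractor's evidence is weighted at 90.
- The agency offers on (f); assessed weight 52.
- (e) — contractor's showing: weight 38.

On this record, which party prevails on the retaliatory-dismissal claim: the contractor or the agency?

agency

— Issue I —
At Stage I.1 the contractor must meet the balance of probabilities (weight is at least 55): on (a) the weight is 58, ≥ 55, so (a) meets the standard; on (b) the weight is 66, ≥ 55, so (b) meets the standard.
  All elements met. The burden passes to the agency.
At Stage I.2 the agency must meet the balance of probabilities (weight is at least 55): on (c) the weight is 64 (the contractor's 90 is given no effect), ≥ 55, so (c) meets the standard.
  All elements met at the final stage.
All stages carried — the agency prevails on this issue.
— Issue II —
At Stage II.1 the contractor must meet the balance of probabilities (weight is at least 50): on (d) the weight is 65, which does reach 50, so (d) meets the standard.
  Stage II.1 carried; the burden shifts to the agency.
At Stage II.2 the agency must meet the balance of probabilities (weight is at least 50): on (e) the weight is 55 (the contractor's 38 is given no effect), ≥ 50, so (e) meets the standard; on (f) the weight is 52 (the contractor's 15 is given no effect), ≥ 50, so (f) meets the standard.
  The agency carries the last stage.
With every stage satisfied, the agency prevails on this issue.
— Issue III —
Stage III.1 — burden on contractor; standard: a substantially-more-likely showing (weight is at least 78).
    (g): 87 ≥ 78 [met]
    (h): 64 (agency's 14 disregarded) < 78 [not met]
  The contractor does not carry Stage III.1.
So the agency prevails on this issue.
Per-issue: Issue I → agency; Issue II → agency; Issue III → agency. The contractor must prevail on at least one issue; overall, the agency prevails.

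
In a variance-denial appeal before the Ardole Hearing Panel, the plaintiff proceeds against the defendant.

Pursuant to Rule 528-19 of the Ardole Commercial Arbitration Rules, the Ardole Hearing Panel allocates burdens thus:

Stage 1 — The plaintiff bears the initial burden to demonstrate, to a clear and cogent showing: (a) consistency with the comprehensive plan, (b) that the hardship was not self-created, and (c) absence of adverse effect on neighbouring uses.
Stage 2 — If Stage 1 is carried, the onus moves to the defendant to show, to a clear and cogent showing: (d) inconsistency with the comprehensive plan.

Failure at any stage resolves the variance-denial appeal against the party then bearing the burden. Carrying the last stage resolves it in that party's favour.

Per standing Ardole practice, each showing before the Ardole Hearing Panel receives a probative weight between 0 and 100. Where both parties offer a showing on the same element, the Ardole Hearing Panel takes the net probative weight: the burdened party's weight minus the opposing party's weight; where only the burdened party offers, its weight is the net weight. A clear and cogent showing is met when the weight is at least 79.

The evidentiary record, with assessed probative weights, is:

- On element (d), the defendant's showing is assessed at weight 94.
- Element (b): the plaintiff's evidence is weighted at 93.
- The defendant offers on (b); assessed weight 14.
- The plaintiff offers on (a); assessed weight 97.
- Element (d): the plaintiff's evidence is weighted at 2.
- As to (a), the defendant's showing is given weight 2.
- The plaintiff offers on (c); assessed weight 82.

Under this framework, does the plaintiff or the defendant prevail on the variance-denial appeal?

Stage 1 — burden on plaintiff; standard: a clear and cogent showing (weight is at least 79).
    (a): 97 − 2 = 95 ≥ 79 [met]
    (b): 93 − 14 = 79 ≥ 79 [met]
    (c): 82 ≥ 79 [met]
  The plaintiff carries Stage 1; the defendant now bears the burden.
Stage 2 — burden on defendant; standard: a clear and cogent showing (weight is at least 79).
    (d): 94 − 2 = 92 ≥ 79 [met]
  All elements met at the final stage.
All stages carried — the defendant prevails.

defendant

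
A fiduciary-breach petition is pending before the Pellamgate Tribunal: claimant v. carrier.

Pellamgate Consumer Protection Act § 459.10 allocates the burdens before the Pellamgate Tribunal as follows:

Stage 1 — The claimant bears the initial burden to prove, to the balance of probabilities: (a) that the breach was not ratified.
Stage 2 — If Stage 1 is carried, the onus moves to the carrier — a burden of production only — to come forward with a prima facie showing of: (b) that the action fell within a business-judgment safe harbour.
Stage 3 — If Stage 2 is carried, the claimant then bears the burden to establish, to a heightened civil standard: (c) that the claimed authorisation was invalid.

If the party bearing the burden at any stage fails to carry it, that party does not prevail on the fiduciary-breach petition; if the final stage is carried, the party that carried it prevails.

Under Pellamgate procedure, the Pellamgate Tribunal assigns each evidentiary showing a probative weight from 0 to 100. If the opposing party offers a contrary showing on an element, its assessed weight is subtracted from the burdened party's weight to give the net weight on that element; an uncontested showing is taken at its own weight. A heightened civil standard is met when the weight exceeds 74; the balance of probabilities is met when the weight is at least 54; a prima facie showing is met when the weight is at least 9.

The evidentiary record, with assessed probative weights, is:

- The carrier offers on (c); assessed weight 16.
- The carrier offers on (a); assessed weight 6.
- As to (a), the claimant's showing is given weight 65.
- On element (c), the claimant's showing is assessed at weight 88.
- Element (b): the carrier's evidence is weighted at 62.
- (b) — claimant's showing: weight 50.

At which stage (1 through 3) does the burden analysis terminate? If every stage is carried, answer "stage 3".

At Stage 1 the claimant must meet the balance of probabilities (weight is at least 54): on (a) the weight is 65 less the opposing 6 gives net 59, ≥ 54, so (a) meets the standard.
  Stage 1 carried; the burden shifts to the carrier.
At Stage 2 the carrier must meet a prima facie showing (weight is at least 9): on (b) the weight is 62 less the opposing 50 gives net 12, which does reach 9, so (b) meets the standard.
  Stage 2 is satisfied; the onus moves to the claimant.
At Stage 3 the claimant must meet a heightened civil standard (weight exceeds 74): on (c) the weight is 88 less the opposing 16 gives net 72, which does not exceed 74, so (c) does not meet the standard.
  Stage 3 not carried; the claimant fails its burden.
The carrier prevails.

stage 3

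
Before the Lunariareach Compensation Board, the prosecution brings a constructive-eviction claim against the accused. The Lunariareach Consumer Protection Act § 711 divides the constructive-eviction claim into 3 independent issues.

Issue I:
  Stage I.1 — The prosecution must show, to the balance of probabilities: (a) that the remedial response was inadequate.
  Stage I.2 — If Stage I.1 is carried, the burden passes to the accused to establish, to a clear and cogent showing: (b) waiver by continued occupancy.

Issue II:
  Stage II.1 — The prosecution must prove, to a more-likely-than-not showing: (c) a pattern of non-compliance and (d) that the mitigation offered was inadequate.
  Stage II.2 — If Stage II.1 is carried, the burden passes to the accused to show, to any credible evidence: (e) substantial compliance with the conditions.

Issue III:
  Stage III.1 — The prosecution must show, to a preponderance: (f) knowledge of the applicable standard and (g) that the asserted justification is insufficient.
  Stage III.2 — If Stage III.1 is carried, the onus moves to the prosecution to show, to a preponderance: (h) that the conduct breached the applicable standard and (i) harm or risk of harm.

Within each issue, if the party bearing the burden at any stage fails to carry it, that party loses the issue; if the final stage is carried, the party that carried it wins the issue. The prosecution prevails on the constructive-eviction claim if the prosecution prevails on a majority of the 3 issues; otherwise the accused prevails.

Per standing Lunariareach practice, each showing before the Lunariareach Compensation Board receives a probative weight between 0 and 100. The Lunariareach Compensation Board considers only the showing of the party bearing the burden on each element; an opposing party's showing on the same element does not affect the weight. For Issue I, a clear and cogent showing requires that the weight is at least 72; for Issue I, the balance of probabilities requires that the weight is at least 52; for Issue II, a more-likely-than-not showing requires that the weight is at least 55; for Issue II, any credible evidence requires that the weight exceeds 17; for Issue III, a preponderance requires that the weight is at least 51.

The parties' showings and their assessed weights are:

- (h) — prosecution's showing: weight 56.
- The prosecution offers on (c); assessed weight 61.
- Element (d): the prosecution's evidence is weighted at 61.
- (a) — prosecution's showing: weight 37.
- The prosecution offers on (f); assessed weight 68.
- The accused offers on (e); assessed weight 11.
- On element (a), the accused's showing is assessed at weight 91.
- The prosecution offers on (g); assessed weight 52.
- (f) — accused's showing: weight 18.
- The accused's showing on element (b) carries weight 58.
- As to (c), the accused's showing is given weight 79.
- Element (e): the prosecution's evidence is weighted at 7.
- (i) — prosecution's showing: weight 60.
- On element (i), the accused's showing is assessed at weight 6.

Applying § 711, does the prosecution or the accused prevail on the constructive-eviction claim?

prosecution

— Issue I —
Stage I.1 — burden on prosecution; standard: the balance of probabilities (weight is at least 52).
    (a): 37 (accused's 91 disregarded) < 52 [not met]
  The prosecution does not carry Stage I.1.
The analysis ends at Stage I.1; the accused prevails on this issue.
— Issue II —
At Stage II.1 the prosecution must meet a more-likely-than-not showing (weight is at least 55): on (c) the weight is 61 (the accused's 79 is given no effect), which does reach 55, so (c) meets the standard; on (d) the weight is 61, ≥ 55, so (d) meets the standard.
  The prosecution carries Stage II.1; the accused now bears the burden.
At Stage II.2 the accused must meet any credible evidence (weight exceeds 17): on (e) the weight is 11 (the prosecution's 7 is given no effect), which does not exceed 17, so (e) does not meet the standard.
  The accused does not carry Stage II.2.
So the prosecution prevails on this issue.
— Issue III —
Stage III.1 — burden on prosecution; standard: a preponderance (weight is at least 51).
    (f): 68 (accused's 18 disregarded) ≥ 51 [met]
    (g): 52 ≥ 51 [met]
  Stage III.1 carried; the burden remains with the prosecution.
Stage III.2 — burden on prosecution; standard: a preponderance (weight is at least 51).
    (h): 56 ≥ 51 [met]
    (i): 60 (accused's 6 disregarded) ≥ 51 [met]
  The prosecution carries the last stage.
All stages carried — the prosecution prevails on this issue.
Per-issue: Issue I → accused; Issue II → prosecution; Issue III → prosecution. The prosecution must prevail on a majority of issues; overall, the prosecution prevails.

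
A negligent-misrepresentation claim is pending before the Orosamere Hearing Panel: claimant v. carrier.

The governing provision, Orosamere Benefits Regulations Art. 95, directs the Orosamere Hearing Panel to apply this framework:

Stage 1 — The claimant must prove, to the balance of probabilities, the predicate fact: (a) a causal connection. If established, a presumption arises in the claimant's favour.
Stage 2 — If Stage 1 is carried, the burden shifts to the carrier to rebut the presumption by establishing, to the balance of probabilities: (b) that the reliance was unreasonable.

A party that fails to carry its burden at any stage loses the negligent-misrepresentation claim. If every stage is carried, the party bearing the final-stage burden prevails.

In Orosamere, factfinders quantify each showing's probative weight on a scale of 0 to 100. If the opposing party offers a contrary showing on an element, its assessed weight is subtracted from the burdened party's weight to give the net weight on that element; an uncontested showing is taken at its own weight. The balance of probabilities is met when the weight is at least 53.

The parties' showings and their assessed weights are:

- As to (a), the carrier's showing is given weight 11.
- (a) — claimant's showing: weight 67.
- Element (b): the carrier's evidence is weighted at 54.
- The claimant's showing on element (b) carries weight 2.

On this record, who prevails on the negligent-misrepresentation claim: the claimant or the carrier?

claimant

Stage 1 (claimant, the balance of probabilities, weight is at least 53): (a) net 67−11=56 ≥ 53 — meets.
  Stage 1 is satisfied; the onus moves to the carrier.
Stage 2 (carrier, the balance of probabilities, weight is at least 53): (b) net 54−2=52 < 53 — fails.
  Stage 2 not carried; the carrier fails its burden.
The analysis ends at Stage 2; the claimant prevails.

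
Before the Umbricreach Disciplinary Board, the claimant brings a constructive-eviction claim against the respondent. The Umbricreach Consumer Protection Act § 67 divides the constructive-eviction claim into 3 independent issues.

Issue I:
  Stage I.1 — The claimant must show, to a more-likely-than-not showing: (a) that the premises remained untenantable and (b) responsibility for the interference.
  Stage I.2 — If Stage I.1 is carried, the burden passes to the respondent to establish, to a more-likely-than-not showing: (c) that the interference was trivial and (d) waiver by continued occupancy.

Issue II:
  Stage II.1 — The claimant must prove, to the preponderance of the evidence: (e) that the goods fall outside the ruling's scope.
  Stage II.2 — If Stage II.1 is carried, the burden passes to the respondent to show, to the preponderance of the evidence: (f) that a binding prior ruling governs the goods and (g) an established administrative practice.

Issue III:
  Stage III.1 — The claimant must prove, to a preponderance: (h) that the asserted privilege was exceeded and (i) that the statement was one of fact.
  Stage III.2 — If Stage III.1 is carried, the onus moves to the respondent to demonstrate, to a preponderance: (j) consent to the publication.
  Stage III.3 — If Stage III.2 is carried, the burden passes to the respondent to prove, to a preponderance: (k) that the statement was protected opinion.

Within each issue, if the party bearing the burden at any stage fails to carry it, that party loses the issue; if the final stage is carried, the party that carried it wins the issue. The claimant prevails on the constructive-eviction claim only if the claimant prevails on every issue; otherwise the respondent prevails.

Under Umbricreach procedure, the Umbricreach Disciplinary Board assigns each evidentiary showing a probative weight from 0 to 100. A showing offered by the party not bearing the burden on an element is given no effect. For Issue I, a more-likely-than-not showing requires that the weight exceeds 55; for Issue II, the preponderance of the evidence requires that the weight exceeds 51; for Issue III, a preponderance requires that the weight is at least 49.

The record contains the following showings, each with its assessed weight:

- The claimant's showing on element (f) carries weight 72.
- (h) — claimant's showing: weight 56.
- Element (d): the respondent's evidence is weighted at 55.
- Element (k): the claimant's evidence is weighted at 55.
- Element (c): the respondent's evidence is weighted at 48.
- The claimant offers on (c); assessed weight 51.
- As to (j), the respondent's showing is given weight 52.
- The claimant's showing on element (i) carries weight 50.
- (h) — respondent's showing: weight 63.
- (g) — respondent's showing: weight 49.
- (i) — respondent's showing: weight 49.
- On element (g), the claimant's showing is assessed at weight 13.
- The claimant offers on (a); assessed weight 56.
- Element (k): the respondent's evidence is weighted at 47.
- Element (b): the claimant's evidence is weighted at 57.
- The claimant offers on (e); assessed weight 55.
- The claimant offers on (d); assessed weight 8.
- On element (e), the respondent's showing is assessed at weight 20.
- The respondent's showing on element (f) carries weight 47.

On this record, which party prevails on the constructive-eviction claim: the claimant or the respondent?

— Issue I —
At Stage I.1 the claimant must meet a more-likely-than-not showing (weight exceeds 55): on (a) the weight is 56, which does exceed 55, so (a) meets the standard; on (b) the weight is 57, > 55, so (b) meets the standard.
  Stage I.1 carried; the burden shifts to the respondent.
At Stage I.2 the respondent must meet a more-likely-than-not showing (weight exceeds 55): on (c) the weight is 48 (the claimant's 51 is given no effect), which does not exceed 55, so (c) does not meet the standard; on (d) the weight is 55 (the claimant's 8 is given no effect), ≤ 55, so (d) does not meet the standard.
  The respondent does not carry Stage I.2.
The claimant prevails on this issue.
— Issue II —
Stage II.1 — burden on claimant; standard: the preponderance of the evidence (weight exceeds 51).
    (e): 55 (respondent's 20 disregarded) > 51 [met]
  Stage II.1 carried; the burden shifts to the respondent.
Stage II.2 — burden on respondent; standard: the preponderance of the evidence (weight exceeds 51).
    (f): 47 (claimant's 72 disregarded) ≤ 51 [not met]
    (g): 49 (claimant's 13 disregarded) ≤ 51 [not met]
  The respondent does not carry Stage II.2.
So the claimant prevails on this issue.
— Issue III —
Stage III.1 — burden on claimant; standard: a preponderance (weight is at least 49).
    (h): 56 (respondent's 63 disregarded) ≥ 49 [met]
    (i): 50 (respondent's 49 disregarded) ≥ 49 [met]
  All elements met. The burden passes to the respondent.
Stage III.2 — burden on respondent; standard: a preponderance (weight is at least 49).
    (j): 52 ≥ 49 [met]
  Stage III.2 is satisfied; the respondent continues to bear the burden.
Stage III.3 — burden on respondent; standard: a preponderance (weight is at least 49).
    (k): 47 (claimant's 55 disregarded) < 49 [not met]
  Not every element is met, so the respondent fails to carry Stage III.3.
The analysis ends at Stage III.3; the claimant prevails on this issue.
Per-issue: Issue I → claimant; Issue II → claimant; Issue III → claimant. The claimant must prevail on every issue; overall, the claimant prevails.

claimant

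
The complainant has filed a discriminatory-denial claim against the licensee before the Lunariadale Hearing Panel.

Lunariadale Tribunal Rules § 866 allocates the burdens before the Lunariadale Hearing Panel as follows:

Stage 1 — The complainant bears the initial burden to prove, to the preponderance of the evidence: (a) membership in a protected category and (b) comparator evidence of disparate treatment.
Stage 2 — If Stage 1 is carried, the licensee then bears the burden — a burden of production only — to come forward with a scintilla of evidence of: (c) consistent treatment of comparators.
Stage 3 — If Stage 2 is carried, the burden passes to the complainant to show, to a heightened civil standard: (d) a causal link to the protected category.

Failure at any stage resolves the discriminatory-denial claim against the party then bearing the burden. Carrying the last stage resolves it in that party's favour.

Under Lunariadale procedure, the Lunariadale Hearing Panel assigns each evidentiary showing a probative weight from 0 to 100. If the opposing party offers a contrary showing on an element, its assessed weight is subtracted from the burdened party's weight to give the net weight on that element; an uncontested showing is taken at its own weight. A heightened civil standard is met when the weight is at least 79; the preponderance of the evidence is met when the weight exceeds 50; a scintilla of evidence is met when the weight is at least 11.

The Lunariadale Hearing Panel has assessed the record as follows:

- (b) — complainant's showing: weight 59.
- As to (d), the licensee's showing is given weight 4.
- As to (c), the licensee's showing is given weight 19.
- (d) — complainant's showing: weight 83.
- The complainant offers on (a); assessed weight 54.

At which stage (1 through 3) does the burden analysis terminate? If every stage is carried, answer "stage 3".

Stage 1 (complainant, the preponderance of the evidence, weight exceeds 50): (a) 54 > 50 — meets; (b) 59 > 50 — meets.
  Stage 1 carried; the burden shifts to the licensee.
Stage 2 (licensee, a scintilla of evidence, weight is at least 11): (c) 19 ≥ 11 — meets.
  The licensee carries Stage 2; the complainant now bears the burden.
Stage 3 (complainant, a heightened civil standard, weight is at least 79): (d) net 83−4=79 ≥ 79 — meets.
  Stage 3 carried; the final stage is satisfied.
All stages carried — the complainant prevails.

stage 3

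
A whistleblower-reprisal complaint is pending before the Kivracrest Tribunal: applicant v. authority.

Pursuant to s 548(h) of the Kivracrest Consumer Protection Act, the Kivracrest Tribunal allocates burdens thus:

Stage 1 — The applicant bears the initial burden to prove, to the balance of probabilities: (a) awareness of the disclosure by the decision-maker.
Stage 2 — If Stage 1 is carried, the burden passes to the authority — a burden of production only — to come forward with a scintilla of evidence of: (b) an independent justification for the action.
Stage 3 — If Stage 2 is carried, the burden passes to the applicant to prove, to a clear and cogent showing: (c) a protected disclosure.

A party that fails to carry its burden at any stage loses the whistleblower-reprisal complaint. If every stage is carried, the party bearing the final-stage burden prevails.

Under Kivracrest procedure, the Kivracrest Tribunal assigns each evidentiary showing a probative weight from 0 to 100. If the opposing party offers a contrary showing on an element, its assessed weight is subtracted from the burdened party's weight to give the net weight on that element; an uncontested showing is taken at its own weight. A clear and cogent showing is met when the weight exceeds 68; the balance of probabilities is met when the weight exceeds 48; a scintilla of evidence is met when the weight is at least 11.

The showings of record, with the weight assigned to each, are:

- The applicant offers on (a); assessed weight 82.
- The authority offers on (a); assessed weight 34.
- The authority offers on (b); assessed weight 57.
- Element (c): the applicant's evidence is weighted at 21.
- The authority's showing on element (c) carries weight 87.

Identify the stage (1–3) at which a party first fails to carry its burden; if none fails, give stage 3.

At Stage 1 the applicant must meet the balance of probabilities (weight exceeds 48): on (a) the weight is 82 less the opposing 34 gives net 48, which does not exceed 48, so (a) does not meet the standard.
  Stage 1 not carried; the applicant fails its burden.
So the authority prevails.

stage 1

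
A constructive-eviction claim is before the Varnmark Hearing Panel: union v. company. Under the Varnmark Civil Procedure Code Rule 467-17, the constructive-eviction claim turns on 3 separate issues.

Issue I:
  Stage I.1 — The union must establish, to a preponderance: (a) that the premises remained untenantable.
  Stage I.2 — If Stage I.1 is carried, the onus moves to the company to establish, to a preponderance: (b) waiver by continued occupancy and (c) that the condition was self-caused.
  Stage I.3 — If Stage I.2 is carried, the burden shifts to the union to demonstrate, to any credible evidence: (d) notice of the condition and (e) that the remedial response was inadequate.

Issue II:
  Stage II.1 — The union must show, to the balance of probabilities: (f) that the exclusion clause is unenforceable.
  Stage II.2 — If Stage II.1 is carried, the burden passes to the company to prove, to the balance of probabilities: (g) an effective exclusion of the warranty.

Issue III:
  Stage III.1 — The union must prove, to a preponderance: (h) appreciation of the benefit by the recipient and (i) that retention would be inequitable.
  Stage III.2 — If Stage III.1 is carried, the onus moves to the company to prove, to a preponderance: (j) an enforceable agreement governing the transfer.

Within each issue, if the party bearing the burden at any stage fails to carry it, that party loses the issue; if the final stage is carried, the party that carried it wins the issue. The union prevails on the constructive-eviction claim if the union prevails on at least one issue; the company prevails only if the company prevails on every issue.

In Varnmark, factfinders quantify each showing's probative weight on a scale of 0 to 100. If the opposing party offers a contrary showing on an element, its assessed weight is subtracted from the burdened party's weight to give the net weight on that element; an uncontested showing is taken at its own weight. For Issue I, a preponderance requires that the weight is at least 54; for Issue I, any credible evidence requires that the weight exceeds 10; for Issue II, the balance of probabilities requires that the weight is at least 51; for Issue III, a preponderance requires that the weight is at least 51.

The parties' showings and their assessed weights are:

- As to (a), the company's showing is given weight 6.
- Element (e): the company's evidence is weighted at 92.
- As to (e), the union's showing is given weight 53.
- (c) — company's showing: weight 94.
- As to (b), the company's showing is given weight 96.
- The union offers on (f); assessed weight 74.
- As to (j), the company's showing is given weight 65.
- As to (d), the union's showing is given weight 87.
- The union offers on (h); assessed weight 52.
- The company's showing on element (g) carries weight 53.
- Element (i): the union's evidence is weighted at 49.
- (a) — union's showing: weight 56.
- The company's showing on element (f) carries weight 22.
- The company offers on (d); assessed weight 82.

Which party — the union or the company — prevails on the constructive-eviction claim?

— Issue I —
Stage I.1 — burden on union; standard: a preponderance (weight is at least 54).
    (a): 56 − 6 = 50 < 54 [not met]
  Not every element is met, so the union fails to carry Stage I.1.
The analysis ends at Stage I.1; the company prevails on this issue.
— Issue II —
Stage II.1 (union, the balance of probabilities, weight is at least 51): (f) net 74−22=52 ≥ 51 — meets.
  All elements met. The burden passes to the company.
Stage II.2 (company, the balance of probabilities, weight is at least 51): (g) 53 ≥ 51 — meets.
  All elements met at the final stage.
With every stage satisfied, the company prevails on this issue.
— Issue III —
Stage III.1 — burden on union; standard: a preponderance (weight is at least 51).
    (h): 52 ≥ 51 [met]
    (i): 49 < 51 [not met]
  Not every element is met, so the union fails to carry Stage III.1.
So the company prevails on this issue.
Per-issue: Issue I → company; Issue II → company; Issue III → company. The union must prevail on at least one issue; overall, the company prevails.

company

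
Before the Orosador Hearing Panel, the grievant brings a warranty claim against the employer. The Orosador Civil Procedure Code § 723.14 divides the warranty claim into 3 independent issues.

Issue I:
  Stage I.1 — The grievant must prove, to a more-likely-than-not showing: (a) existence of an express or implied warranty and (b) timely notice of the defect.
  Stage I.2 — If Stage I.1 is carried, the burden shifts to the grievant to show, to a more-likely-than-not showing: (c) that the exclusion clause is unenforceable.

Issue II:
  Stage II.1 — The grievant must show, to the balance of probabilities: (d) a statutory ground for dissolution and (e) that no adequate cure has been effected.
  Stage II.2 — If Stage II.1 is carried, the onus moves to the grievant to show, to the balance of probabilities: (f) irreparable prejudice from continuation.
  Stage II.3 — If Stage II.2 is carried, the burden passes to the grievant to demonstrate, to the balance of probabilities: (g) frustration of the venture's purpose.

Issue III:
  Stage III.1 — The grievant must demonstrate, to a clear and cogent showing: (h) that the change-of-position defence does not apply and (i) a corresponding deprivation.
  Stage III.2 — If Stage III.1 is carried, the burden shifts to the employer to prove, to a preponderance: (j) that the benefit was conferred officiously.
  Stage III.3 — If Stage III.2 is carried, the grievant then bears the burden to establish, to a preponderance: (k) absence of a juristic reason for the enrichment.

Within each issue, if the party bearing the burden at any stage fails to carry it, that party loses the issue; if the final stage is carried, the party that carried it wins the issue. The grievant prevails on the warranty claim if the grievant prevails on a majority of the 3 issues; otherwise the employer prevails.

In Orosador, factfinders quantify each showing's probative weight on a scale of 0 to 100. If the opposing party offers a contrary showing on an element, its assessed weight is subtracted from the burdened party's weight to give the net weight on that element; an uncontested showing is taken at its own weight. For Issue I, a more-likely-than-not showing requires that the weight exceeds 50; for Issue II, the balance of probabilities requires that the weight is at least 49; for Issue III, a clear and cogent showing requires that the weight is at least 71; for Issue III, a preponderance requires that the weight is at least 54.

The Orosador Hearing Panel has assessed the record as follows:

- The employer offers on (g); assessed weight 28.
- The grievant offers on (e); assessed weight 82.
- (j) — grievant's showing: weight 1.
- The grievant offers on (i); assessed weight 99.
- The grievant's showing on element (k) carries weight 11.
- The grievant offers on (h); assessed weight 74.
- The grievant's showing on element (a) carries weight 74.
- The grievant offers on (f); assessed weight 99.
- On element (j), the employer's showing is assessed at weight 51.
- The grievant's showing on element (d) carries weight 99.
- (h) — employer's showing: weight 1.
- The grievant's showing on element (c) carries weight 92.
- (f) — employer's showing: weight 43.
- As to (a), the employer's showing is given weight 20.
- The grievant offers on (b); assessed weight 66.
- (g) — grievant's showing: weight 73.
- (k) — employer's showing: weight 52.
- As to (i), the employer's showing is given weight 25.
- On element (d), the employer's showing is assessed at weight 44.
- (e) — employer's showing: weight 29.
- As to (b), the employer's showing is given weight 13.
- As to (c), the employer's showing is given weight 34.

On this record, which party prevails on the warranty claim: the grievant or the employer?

grievant

— Issue I —
Stage I.1 (grievant, a more-likely-than-not showing, weight exceeds 50): (a) net 74−20=54 > 50 — meets; (b) net 66−13=53 > 50 — meets.
  All elements met. The grievant retains the burden for Stage I.2.
Stage I.2 (grievant, a more-likely-than-not showing, weight exceeds 50): (c) net 92−34=58 > 50 — meets.
  Stage I.2 carried; the final stage is satisfied.
With every stage satisfied, the grievant prevails on this issue.
— Issue II —
At Stage II.1 the grievant must meet the balance of probabilities (weight is at least 49): on (d) the weight is 99 less the opposing 44 gives net 55, ≥ 49, so (d) meets the standard; on (e) the weight is 82 less the opposing 29 gives net 53, which does reach 49, so (e) meets the standard.
  All elements met. The grievant retains the burden for Stage II.2.
At Stage II.2 the grievant must meet the balance of probabilities (weight is at least 49): on (f) the weight is 99 less the opposing 43 gives net 56, ≥ 49, so (f) meets the standard.
  All elements met. The grievant retains the burden for Stage II.3.
At Stage II.3 the grievant must meet the balance of probabilities (weight is at least 49): on (g) the weight is 73 less the opposing 28 gives net 45, < 49, so (g) does not meet the standard.
  Not every element is met, so the grievant fails to carry Stage II.3.
The employer prevails on this issue.
— Issue III —
At Stage III.1 the grievant must meet a clear and cogent showing (weight is at least 71): on (h) the weight is 74 less the opposing 1 gives net 73, which does reach 71, so (h) meets the standard; on (i) the weight is 99 less the opposing 25 gives net 74, ≥ 71, so (i) meets the standard.
  The grievant carries Stage III.1; the employer now bears the burden.
At Stage III.2 the employer must meet a preponderance (weight is at least 54): on (j) the weight is 51 less the opposing 1 gives net 50, which does not reach 54, so (j) does not meet the standard.
  Stage III.2 not carried; the employer fails its burden.
So the grievant prevails on this issue.
Per-issue: Issue I → grievant; Issue II → employer; Issue III → grievant. The grievant must prevail on a majority of issues; overall, the grievant prevails.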